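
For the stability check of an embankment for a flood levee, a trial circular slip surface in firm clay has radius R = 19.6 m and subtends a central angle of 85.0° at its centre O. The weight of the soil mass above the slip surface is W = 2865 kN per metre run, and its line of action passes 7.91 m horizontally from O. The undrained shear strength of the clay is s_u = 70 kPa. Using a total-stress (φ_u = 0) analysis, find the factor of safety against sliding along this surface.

FS = 1.76

Taking moments about the centre O, the resisting moment is provided by the undrained shear strength acting along the arc:
Arc length L_a = R·θ = 19.6·(85.0°·π/180) = 19.6·1.4835 = 29.08 m
M_R = s_u·L_a·R = 70·29.08·19.6 = 39893.9 kN·m/m
M_D = W·d = 2865·7.91 = 22662.2 kN·m/m
FS = M_R / M_D = 39893.9 / 22662.2 = 1.760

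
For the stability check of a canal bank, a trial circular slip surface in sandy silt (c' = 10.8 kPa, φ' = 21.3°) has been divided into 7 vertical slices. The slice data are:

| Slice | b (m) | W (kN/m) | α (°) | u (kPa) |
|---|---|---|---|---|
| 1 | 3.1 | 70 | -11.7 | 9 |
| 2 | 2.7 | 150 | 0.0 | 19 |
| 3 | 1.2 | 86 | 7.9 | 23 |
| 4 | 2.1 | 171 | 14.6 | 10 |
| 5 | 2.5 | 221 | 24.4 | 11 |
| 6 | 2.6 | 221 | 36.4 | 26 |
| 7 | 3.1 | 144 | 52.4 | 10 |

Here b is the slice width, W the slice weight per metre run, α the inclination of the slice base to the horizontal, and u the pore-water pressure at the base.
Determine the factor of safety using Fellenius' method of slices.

FS = 1.24

Ordinary method of slices: FS = Σ[c'·Δl_i + (W_i cosα_i − u_i·Δl_i)·tanφ'] / Σ W_i sinα_i, with Δl_i = b_i / cosα_i.
Slice 1: Δl = 3.1/cos(-11.7°) = 3.166 m; N'_1 = 70·cos(-11.7°) − 9·3.166 = 40.1; c'Δl = 34.19; W sinα = -14.2
Slice 2: Δl = 2.7/cos0.0° = 2.700 m; N'_2 = 150·cos0.0° − 19·2.700 = 98.7; c'Δl = 29.16; W sinα = 0.0
Slice 3: Δl = 1.2/cos7.9° = 1.211 m; N'_3 = 86·cos7.9° − 23·1.211 = 57.3; c'Δl = 13.08; W sinα = 11.8
Slice 4: Δl = 2.1/cos14.6° = 2.170 m; N'_4 = 171·cos14.6° − 10·2.170 = 143.8; c'Δl = 23.44; W sinα = 43.1
Slice 5: Δl = 2.5/cos24.4° = 2.745 m; N'_5 = 221·cos24.4° − 11·2.745 = 171.1; c'Δl = 29.65; W sinα = 91.3
Slice 6: Δl = 2.6/cos36.4° = 3.230 m; N'_6 = 221·cos36.4° − 26·3.230 = 93.9; c'Δl = 34.89; W sinα = 131.1
Slice 7: Δl = 3.1/cos52.4° = 5.081 m; N'_7 = 144·cos52.4° − 10·5.081 = 37.1; c'Δl = 54.87; W sinα = 114.1
Σc'Δl = 219.3 kN/m; ΣN' = 641.9 kN/m; ΣW sinα = 377.3 kN/m
Resisting = 219.3 + 641.9·tan21.3° = 219.3 + 250.3 = 469.5 kN/m
FS = 469.5 / 377.3 = 1.245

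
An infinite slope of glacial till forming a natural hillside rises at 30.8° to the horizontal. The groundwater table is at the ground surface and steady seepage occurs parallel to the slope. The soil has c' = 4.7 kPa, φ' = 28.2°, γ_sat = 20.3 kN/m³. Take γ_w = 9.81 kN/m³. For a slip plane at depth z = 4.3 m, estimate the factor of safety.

With seepage parallel to the slope and the water table at the surface, the effective normal stress on the slip plane uses the buoyant unit weight γ' = γ_sat − γ_w while the driving shear stress uses γ_sat:
FS = [c' + γ' z cos²β tanφ'] / [γ_sat z sinβ cosβ]
γ' = 20.3 − 9.81 = 10.49 kN/m³
Numerator = 4.7 + 10.49·4.3·cos²30.8°·tan28.2° = 4.7 + 10.49·4.3·0.7378·0.5362 = 22.545 kPa
Denominator = 20.3·4.3·sin30.8°·cos30.8° = 20.3·4.3·0.5120·0.8590 = 38.392 kPa
FS = 22.545 / 38.392 = 0.587

FS = 0.59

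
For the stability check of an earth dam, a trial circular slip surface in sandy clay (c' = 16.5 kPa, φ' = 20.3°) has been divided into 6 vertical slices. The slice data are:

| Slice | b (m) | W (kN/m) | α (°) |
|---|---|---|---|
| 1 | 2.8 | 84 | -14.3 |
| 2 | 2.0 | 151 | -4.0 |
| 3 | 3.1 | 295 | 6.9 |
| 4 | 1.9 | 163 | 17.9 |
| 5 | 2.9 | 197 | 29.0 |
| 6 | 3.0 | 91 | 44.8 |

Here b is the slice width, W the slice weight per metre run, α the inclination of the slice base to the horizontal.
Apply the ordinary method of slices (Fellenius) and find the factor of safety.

FS = 2.94

Ordinary method of slices: FS = Σ[c'·Δl_i + (W_i cosα_i)·tanφ'] / Σ W_i sinα_i, with Δl_i = b_i / cosα_i.
Slice 1: Δl = 2.8/cos(-14.3°) = 2.890 m; N'_1 = 84·cos(-14.3°) = 81.4; c'Δl = 47.68; W sinα = -20.7
Slice 2: Δl = 2.0/cos(-4.0°) = 2.005 m; N'_2 = 151·cos(-4.0°) = 150.6; c'Δl = 33.08; W sinα = -10.5
Slice 3: Δl = 3.1/cos6.9° = 3.123 m; N'_3 = 295·cos6.9° = 292.9; c'Δl = 51.52; W sinα = 35.4
Slice 4: Δl = 1.9/cos17.9° = 1.997 m; N'_4 = 163·cos17.9° = 155.1; c'Δl = 32.94; W sinα = 50.1
Slice 5: Δl = 2.9/cos29.0° = 3.316 m; N'_5 = 197·cos29.0° = 172.3; c'Δl = 54.71; W sinα = 95.5
Slice 6: Δl = 3.0/cos44.8° = 4.228 m; N'_6 = 91·cos44.8° = 64.6; c'Δl = 69.76; W sinα = 64.1
Σc'Δl = 289.7 kN/m; ΣN' = 916.9 kN/m; ΣW sinα = 213.9 kN/m
Resisting = 289.7 + 916.9·tan20.3° = 289.7 + 339.2 = 628.9 kN/m
FS = 628.9 / 213.9 = 2.940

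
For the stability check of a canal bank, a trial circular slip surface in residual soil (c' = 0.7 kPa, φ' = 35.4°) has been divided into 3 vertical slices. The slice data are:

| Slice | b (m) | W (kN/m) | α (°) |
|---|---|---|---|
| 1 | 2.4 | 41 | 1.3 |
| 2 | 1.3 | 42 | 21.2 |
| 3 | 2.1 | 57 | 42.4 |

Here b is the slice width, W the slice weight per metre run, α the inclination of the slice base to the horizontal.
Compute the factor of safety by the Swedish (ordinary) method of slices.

Ordinary method of slices: FS = Σ[c'·Δl_i + (W_i cosα_i)·tanφ'] / Σ W_i sinα_i, with Δl_i = b_i / cosα_i.
Slice 1: Δl = 2.4/cos1.3° = 2.401 m; N'_1 = 41·cos1.3° = 41.0; c'Δl = 1.68; W sinα = 0.9
Slice 2: Δl = 1.3/cos21.2° = 1.394 m; N'_2 = 42·cos21.2° = 39.2; c'Δl = 0.98; W sinα = 15.2
Slice 3: Δl = 2.1/cos42.4° = 2.844 m; N'_3 = 57·cos42.4° = 42.1; c'Δl = 1.99; W sinα = 38.4
Σc'Δl = 4.6 kN/m; ΣN' = 122.2 kN/m; ΣW sinα = 54.6 kN/m
Resisting = 4.6 + 122.2·tan35.4° = 4.6 + 86.9 = 91.5 kN/m
FS = 91.5 / 54.6 = 1.678

FS = 1.68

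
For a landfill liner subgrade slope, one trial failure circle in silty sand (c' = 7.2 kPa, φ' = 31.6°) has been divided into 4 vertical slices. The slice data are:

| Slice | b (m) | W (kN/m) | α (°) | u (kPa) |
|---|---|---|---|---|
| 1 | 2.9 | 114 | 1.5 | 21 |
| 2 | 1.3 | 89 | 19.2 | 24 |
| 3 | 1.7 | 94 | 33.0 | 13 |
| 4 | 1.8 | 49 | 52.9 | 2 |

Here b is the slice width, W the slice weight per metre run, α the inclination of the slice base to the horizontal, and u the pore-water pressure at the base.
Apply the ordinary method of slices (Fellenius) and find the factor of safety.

FS = 1.45

Ordinary method of slices: FS = Σ[c'·Δl_i + (W_i cosα_i − u_i·Δl_i)·tanφ'] / Σ W_i sinα_i, with Δl_i = b_i / cosα_i.
Slice 1: Δl = 2.9/cos1.5° = 2.901 m; N'_1 = 114·cos1.5° − 21·2.901 = 53.0; c'Δl = 20.89; W sinα = 3.0
Slice 2: Δl = 1.3/cos19.2° = 1.377 m; N'_2 = 89·cos19.2° − 24·1.377 = 51.0; c'Δl = 9.91; W sinα = 29.3
Slice 3: Δl = 1.7/cos33.0° = 2.027 m; N'_3 = 94·cos33.0° − 13·2.027 = 52.5; c'Δl = 14.59; W sinα = 51.2
Slice 4: Δl = 1.8/cos52.9° = 2.984 m; N'_4 = 49·cos52.9° − 2·2.984 = 23.6; c'Δl = 21.49; W sinα = 39.1
Σc'Δl = 66.9 kN/m; ΣN' = 180.1 kN/m; ΣW sinα = 122.5 kN/m
Resisting = 66.9 + 180.1·tan31.6° = 66.9 + 110.8 = 177.7 kN/m
FS = 177.7 / 122.5 = 1.450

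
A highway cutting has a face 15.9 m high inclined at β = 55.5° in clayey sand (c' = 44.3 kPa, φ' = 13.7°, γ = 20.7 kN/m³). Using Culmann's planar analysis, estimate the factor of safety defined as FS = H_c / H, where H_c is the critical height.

H_c = (4c'/γ) · sinβ cosφ' / [1 − cos(β − φ')]
    = (4·44.3/20.7) · sin55.5°·cos13.7° / [1 − cos41.8°]
    = 8.560 · 0.8007 / 0.2545 = 26.93 m
FS = H_c / H = 26.93 / 15.9 = 1.694

FS = 1.69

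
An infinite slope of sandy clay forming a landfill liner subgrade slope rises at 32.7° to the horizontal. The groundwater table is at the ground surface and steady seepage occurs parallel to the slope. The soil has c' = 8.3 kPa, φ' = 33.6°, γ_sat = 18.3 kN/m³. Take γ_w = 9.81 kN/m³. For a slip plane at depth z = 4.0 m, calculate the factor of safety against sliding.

With seepage parallel to the slope and the water table at the surface, the effective normal stress on the slip plane uses the buoyant unit weight γ' = γ_sat − γ_w while the driving shear stress uses γ_sat:
FS = [c' + γ' z cos²β tanφ'] / [γ_sat z sinβ cosβ]
γ' = 18.3 − 9.81 = 8.49 kN/m³
Numerator = 8.3 + 8.49·4.0·cos²32.7°·tan33.6° = 8.3 + 8.49·4.0·0.7081·0.6644 = 24.278 kPa
Denominator = 18.3·4.0·sin32.7°·cos32.7° = 18.3·4.0·0.5402·0.8415 = 33.278 kPa
FS = 24.278 / 33.278 = 0.730

FS = 0.73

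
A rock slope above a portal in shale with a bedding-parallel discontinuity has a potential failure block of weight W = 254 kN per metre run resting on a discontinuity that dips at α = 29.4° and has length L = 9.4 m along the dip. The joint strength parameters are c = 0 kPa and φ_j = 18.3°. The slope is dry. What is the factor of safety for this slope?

FS = 0.59

Resolving the block weight along and normal to the plane and applying the Mohr–Coulomb strength on the joint:
N' = W cosα = 254·cos29.4° = 221.3 kN/m
Driving force T = W sinα = 254·sin29.4° = 124.7 kN/m
Resisting force R = c·L + N'·tanφ_j = 0·9.4 + 221.3·tan18.3° = 0.0 + 73.2 = 73.2 kN/m
FS = R / T = 73.2 / 124.7 = 0.587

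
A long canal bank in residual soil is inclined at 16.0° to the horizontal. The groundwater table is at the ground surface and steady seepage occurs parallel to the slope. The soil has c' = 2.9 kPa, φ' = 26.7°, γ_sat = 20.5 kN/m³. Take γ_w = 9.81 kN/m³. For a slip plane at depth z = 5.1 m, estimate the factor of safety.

With seepage parallel to the slope and the water table at the surface, the effective normal stress on the slip plane uses the buoyant unit weight γ' = γ_sat − γ_w while the driving shear stress uses γ_sat:
FS = [c' + γ' z cos²β tanφ'] / [γ_sat z sinβ cosβ]
γ' = 20.5 − 9.81 = 10.69 kN/m³
Numerator = 2.9 + 10.69·5.1·cos²16.0°·tan26.7° = 2.9 + 10.69·5.1·0.9240·0.5029 = 28.237 kPa
Denominator = 20.5·5.1·sin16.0°·cos16.0° = 20.5·5.1·0.2756·0.9613 = 27.702 kPa
FS = 28.237 / 27.702 = 1.019

FS = 1.02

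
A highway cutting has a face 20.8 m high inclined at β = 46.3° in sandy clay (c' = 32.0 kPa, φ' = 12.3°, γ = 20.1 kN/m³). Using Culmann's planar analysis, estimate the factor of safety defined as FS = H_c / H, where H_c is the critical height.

FS = 1.26

H_c = (4c'/γ) · sinβ cosφ' / [1 − cos(β − φ')]
    = (4·32.0/20.1) · sin46.3°·cos12.3° / [1 − cos34.0°]
    = 6.368 · 0.7064 / 0.1710 = 26.31 m
FS = H_c / H = 26.31 / 20.8 = 1.265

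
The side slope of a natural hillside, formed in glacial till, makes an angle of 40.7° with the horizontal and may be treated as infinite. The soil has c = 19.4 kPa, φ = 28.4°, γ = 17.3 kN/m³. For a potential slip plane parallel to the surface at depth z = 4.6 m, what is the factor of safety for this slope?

FS = 1.12

For an infinite slope with a slip plane parallel to the surface (no pore pressure): FS = [c + γz cos²β tanφ] / [γz sinβ cosβ].
γz = 17.3·4.6 = 79.58 kN/m²
Numerator = 19.4 + 79.58·cos²40.7°·tan28.4° = 19.4 + 79.58·0.5748·0.5407 = 44.132 kPa
Denominator = 79.58·sin40.7°·cos40.7° = 79.58·0.6521·0.7581 = 39.343 kPa
FS = 44.132 / 39.343 = 1.122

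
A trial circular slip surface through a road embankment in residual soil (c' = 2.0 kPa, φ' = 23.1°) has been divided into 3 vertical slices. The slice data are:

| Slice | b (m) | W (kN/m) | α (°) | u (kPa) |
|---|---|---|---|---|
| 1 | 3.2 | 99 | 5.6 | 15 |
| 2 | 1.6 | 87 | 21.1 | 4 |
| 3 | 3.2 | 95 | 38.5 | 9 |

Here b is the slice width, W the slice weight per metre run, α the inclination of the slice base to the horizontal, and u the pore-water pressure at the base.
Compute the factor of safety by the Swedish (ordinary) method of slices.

Ordinary method of slices: FS = Σ[c'·Δl_i + (W_i cosα_i − u_i·Δl_i)·tanφ'] / Σ W_i sinα_i, with Δl_i = b_i / cosα_i.
Slice 1: Δl = 3.2/cos5.6° = 3.215 m; N'_1 = 99·cos5.6° − 15·3.215 = 50.3; c'Δl = 6.43; W sinα = 9.7
Slice 2: Δl = 1.6/cos21.1° = 1.715 m; N'_2 = 87·cos21.1° − 4·1.715 = 74.3; c'Δl = 3.43; W sinα = 31.3
Slice 3: Δl = 3.2/cos38.5° = 4.089 m; N'_3 = 95·cos38.5° − 9·4.089 = 37.5; c'Δl = 8.18; W sinα = 59.1
Σc'Δl = 18.0 kN/m; ΣN' = 162.2 kN/m; ΣW sinα = 100.1 kN/m
Resisting = 18.0 + 162.2·tan23.1° = 18.0 + 69.2 = 87.2 kN/m
FS = 87.2 / 100.1 = 0.871

FS = 0.87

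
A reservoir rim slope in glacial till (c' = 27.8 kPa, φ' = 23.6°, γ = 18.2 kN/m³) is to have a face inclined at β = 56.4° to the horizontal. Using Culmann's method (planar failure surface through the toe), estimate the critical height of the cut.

Culmann's analysis gives the critical failure plane at α_cr = (β + φ')/2 = (56.4 + 23.6)/2 = 40.0°, and the critical height
H_c = (4c'/γ) · sinβ cosφ' / [1 − cos(β − φ')]
    = (4·27.8/18.2) · sin56.4°·cos23.6° / [1 − cos(32.8°)]
    = 6.110 · 0.8329·0.9164 / [1 − 0.8406]
    = 6.110 · 0.7633 / 0.1594
    = 29.25 m

H_c = 29.25 m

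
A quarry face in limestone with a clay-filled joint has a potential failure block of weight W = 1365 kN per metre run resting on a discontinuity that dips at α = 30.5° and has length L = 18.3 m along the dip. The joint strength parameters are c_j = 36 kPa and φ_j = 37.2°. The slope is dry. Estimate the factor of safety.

FS = 2.24

Resolving the block weight along and normal to the plane and applying the Mohr–Coulomb strength on the joint:
N' = W cosα = 1365·cos30.5° = 1176.1 kN/m
Driving force T = W sinα = 1365·sin30.5° = 692.8 kN/m
Resisting force R = c_j·L + N'·tanφ_j = 36·18.3 + 1176.1·tan37.2° = 658.8 + 892.7 = 1551.5 kN/m
FS = R / T = 1551.5 / 692.8 = 2.240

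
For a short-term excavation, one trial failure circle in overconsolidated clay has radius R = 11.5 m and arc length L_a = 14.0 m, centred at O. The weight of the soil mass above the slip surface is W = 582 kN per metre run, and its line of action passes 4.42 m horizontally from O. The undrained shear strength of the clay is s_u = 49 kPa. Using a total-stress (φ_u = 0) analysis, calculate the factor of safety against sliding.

FS = 3.07

Taking moments about the centre O, the resisting moment is provided by the undrained shear strength acting along the arc:
M_R = s_u·L_a·R = 49·14.00·11.5 = 7889.0 kN·m/m
M_D = W·d = 582·4.42 = 2572.4 kN·m/m
FS = M_R / M_D = 7889.0 / 2572.4 = 3.067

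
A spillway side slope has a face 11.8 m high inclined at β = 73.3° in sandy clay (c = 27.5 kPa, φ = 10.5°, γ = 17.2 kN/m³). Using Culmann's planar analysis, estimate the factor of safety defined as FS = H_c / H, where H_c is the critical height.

H_c = (4c/γ) · sinβ cosφ / [1 − cos(β − φ)]
    = (4·27.5/17.2) · sin73.3°·cos10.5° / [1 − cos62.8°]
    = 6.395 · 0.9418 / 0.5429 = 11.09 m
FS = H_c / H = 11.09 / 11.8 = 0.940

FS = 0.94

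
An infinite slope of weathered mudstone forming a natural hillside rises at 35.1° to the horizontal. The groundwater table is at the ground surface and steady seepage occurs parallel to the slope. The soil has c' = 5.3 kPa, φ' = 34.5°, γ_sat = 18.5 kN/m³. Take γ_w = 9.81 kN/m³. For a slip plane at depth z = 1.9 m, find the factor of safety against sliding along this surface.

FS = 0.78

With seepage parallel to the slope and the water table at the surface, the effective normal stress on the slip plane uses the buoyant unit weight γ' = γ_sat − γ_w while the driving shear stress uses γ_sat:
FS = [c' + γ' z cos²β tanφ'] / [γ_sat z sinβ cosβ]
γ' = 18.5 − 9.81 = 8.69 kN/m³
Numerator = 5.3 + 8.69·1.9·cos²35.1°·tan34.5° = 5.3 + 8.69·1.9·0.6694·0.6873 = 12.896 kPa
Denominator = 18.5·1.9·sin35.1°·cos35.1° = 18.5·1.9·0.5750·0.8181 = 16.536 kPa
FS = 12.896 / 16.536 = 0.780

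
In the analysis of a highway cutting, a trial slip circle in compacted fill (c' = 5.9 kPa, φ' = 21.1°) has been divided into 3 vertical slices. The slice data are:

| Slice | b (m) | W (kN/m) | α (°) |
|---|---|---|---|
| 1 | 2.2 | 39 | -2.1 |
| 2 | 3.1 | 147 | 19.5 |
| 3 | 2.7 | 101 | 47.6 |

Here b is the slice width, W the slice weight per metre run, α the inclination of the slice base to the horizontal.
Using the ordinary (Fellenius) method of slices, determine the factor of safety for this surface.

FS = 1.23

Ordinary method of slices: FS = Σ[c'·Δl_i + (W_i cosα_i)·tanφ'] / Σ W_i sinα_i, with Δl_i = b_i / cosα_i.
Slice 1: Δl = 2.2/cos(-2.1°) = 2.201 m; N'_1 = 39·cos(-2.1°) = 39.0; c'Δl = 12.99; W sinα = -1.4
Slice 2: Δl = 3.1/cos19.5° = 3.289 m; N'_2 = 147·cos19.5° = 138.6; c'Δl = 19.40; W sinα = 49.1
Slice 3: Δl = 2.7/cos47.6° = 4.004 m; N'_3 = 101·cos47.6° = 68.1; c'Δl = 23.62; W sinα = 74.6
Σc'Δl = 56.0 kN/m; ΣN' = 245.6 kN/m; ΣW sinα = 122.2 kN/m
Resisting = 56.0 + 245.6·tan21.1° = 56.0 + 94.8 = 150.8 kN/m
FS = 150.8 / 122.2 = 1.234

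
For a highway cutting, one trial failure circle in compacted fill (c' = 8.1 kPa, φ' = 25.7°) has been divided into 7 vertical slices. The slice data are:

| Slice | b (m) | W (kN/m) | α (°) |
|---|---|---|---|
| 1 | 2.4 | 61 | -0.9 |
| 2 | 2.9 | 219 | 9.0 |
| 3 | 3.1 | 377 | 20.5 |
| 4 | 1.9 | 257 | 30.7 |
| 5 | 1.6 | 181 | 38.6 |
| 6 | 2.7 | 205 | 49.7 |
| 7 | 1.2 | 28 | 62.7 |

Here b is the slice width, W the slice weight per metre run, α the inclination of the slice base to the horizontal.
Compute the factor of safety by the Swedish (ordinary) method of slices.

Ordinary method of slices: FS = Σ[c'·Δl_i + (W_i cosα_i)·tanφ'] / Σ W_i sinα_i, with Δl_i = b_i / cosα_i.
Slice 1: Δl = 2.4/cos(-0.9°) = 2.400 m; N'_1 = 61·cos(-0.9°) = 61.0; c'Δl = 19.44; W sinα = -1.0
Slice 2: Δl = 2.9/cos9.0° = 2.936 m; N'_2 = 219·cos9.0° = 216.3; c'Δl = 23.78; W sinα = 34.3
Slice 3: Δl = 3.1/cos20.5° = 3.310 m; N'_3 = 377·cos20.5° = 353.1; c'Δl = 26.81; W sinα = 132.0
Slice 4: Δl = 1.9/cos30.7° = 2.210 m; N'_4 = 257·cos30.7° = 221.0; c'Δl = 17.90; W sinα = 131.2
Slice 5: Δl = 1.6/cos38.6° = 2.047 m; N'_5 = 181·cos38.6° = 141.5; c'Δl = 16.58; W sinα = 112.9
Slice 6: Δl = 2.7/cos49.7° = 4.174 m; N'_6 = 205·cos49.7° = 132.6; c'Δl = 33.81; W sinα = 156.3
Slice 7: Δl = 1.2/cos62.7° = 2.616 m; N'_7 = 28·cos62.7° = 12.8; c'Δl = 21.19; W sinα = 24.9
Σc'Δl = 159.5 kN/m; ΣN' = 1138.3 kN/m; ΣW sinα = 590.7 kN/m
Resisting = 159.5 + 1138.3·tan25.7° = 159.5 + 547.8 = 707.3 kN/m
FS = 707.3 / 590.7 = 1.197

FS = 1.20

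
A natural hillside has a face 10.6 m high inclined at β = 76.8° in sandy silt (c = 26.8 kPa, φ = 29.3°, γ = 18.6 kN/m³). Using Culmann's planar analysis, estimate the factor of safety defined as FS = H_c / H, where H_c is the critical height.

FS = 1.42

H_c = (4c/γ) · sinβ cosφ / [1 − cos(β − φ)]
    = (4·26.8/18.6) · sin76.8°·cos29.3° / [1 − cos47.5°]
    = 5.763 · 0.8490 / 0.3244 = 15.08 m
FS = H_c / H = 15.08 / 10.6 = 1.423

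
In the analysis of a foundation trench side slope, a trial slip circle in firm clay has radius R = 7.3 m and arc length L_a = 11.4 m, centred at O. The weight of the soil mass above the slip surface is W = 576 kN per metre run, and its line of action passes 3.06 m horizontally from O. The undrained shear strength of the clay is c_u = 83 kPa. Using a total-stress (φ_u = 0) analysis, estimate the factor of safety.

Taking moments about the centre O, the resisting moment is provided by the undrained shear strength acting along the arc:
M_R = c_u·L_a·R = 83·11.40·7.3 = 6907.3 kN·m/m
M_D = W·d = 576·3.06 = 1762.6 kN·m/m
FS = M_R / M_D = 6907.3 / 1762.6 = 3.919

FS = 3.92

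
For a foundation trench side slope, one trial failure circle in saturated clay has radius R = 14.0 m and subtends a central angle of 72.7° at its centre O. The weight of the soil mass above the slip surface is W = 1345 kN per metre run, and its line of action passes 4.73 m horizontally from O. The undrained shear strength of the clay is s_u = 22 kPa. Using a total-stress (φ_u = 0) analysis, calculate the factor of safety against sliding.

Taking moments about the centre O, the resisting moment is provided by the undrained shear strength acting along the arc:
Arc length L_a = R·θ = 14.0·(72.7°·π/180) = 14.0·1.2689 = 17.76 m
M_R = s_u·L_a·R = 22·17.76·14.0 = 5471.3 kN·m/m
M_D = W·d = 1345·4.73 = 6361.9 kN·m/m
FS = M_R / M_D = 5471.3 / 6361.9 = 0.860

FS = 0.86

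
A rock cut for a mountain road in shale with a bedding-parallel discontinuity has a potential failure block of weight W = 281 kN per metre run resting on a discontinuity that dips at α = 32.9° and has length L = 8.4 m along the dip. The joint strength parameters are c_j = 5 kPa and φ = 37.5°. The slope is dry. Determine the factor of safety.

FS = 1.46

Resolving the block weight along and normal to the plane and applying the Mohr–Coulomb strength on the joint:
N' = W cosα = 281·cos32.9° = 235.9 kN/m
Driving force T = W sinα = 281·sin32.9° = 152.6 kN/m
Resisting force R = c_j·L + N'·tanφ = 5·8.4 + 235.9·tan37.5° = 42.0 + 181.0 = 223.0 kN/m
FS = R / T = 223.0 / 152.6 = 1.461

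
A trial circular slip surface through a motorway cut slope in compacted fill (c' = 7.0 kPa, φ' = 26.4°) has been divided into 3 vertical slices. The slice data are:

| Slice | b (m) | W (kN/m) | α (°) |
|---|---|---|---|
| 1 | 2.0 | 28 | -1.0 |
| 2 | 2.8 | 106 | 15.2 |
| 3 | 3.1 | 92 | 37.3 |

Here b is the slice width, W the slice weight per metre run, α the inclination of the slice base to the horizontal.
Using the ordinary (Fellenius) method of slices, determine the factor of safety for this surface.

FS = 1.96

Ordinary method of slices: FS = Σ[c'·Δl_i + (W_i cosα_i)·tanφ'] / Σ W_i sinα_i, with Δl_i = b_i / cosα_i.
Slice 1: Δl = 2.0/cos(-1.0°) = 2.000 m; N'_1 = 28·cos(-1.0°) = 28.0; c'Δl = 14.00; W sinα = -0.5
Slice 2: Δl = 2.8/cos15.2° = 2.902 m; N'_2 = 106·cos15.2° = 102.3; c'Δl = 20.31; W sinα = 27.8
Slice 3: Δl = 3.1/cos37.3° = 3.897 m; N'_3 = 92·cos37.3° = 73.2; c'Δl = 27.28; W sinα = 55.8
Σc'Δl = 61.6 kN/m; ΣN' = 203.5 kN/m; ΣW sinα = 83.1 kN/m
Resisting = 61.6 + 203.5·tan26.4° = 61.6 + 101.0 = 162.6 kN/m
FS = 162.6 / 83.1 = 1.958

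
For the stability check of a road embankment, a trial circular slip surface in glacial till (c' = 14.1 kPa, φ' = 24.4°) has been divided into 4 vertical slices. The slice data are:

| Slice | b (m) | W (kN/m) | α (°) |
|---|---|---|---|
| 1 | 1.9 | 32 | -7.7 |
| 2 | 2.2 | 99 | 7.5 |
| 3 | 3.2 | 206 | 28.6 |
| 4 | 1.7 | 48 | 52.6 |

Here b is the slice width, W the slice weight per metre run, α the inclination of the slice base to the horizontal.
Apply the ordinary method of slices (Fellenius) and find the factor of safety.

Ordinary method of slices: FS = Σ[c'·Δl_i + (W_i cosα_i)·tanφ'] / Σ W_i sinα_i, with Δl_i = b_i / cosα_i.
Slice 1: Δl = 1.9/cos(-7.7°) = 1.917 m; N'_1 = 32·cos(-7.7°) = 31.7; c'Δl = 27.03; W sinα = -4.3
Slice 2: Δl = 2.2/cos7.5° = 2.219 m; N'_2 = 99·cos7.5° = 98.2; c'Δl = 31.29; W sinα = 12.9
Slice 3: Δl = 3.2/cos28.6° = 3.645 m; N'_3 = 206·cos28.6° = 180.9; c'Δl = 51.39; W sinα = 98.6
Slice 4: Δl = 1.7/cos52.6° = 2.799 m; N'_4 = 48·cos52.6° = 29.2; c'Δl = 39.46; W sinα = 38.1
Σc'Δl = 149.2 kN/m; ΣN' = 339.9 kN/m; ΣW sinα = 145.4 kN/m
Resisting = 149.2 + 339.9·tan24.4° = 149.2 + 154.2 = 303.4 kN/m
FS = 303.4 / 145.4 = 2.087

FS = 2.09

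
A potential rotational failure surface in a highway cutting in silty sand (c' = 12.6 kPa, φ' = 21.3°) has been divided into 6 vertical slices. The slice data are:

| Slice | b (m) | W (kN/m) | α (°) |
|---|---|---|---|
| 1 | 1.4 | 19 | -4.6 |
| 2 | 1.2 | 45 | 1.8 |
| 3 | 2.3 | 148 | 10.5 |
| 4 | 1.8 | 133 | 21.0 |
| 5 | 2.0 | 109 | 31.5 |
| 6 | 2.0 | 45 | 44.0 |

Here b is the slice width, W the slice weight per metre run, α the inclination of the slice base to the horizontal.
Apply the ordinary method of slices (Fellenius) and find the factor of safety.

FS = 2.03

Ordinary method of slices: FS = Σ[c'·Δl_i + (W_i cosα_i)·tanφ'] / Σ W_i sinα_i, with Δl_i = b_i / cosα_i.
Slice 1: Δl = 1.4/cos(-4.6°) = 1.405 m; N'_1 = 19·cos(-4.6°) = 18.9; c'Δl = 17.70; W sinα = -1.5
Slice 2: Δl = 1.2/cos1.8° = 1.201 m; N'_2 = 45·cos1.8° = 45.0; c'Δl = 15.13; W sinα = 1.4
Slice 3: Δl = 2.3/cos10.5° = 2.339 m; N'_3 = 148·cos10.5° = 145.5; c'Δl = 29.47; W sinα = 27.0
Slice 4: Δl = 1.8/cos21.0° = 1.928 m; N'_4 = 133·cos21.0° = 124.2; c'Δl = 24.29; W sinα = 47.7
Slice 5: Δl = 2.0/cos31.5° = 2.346 m; N'_5 = 109·cos31.5° = 92.9; c'Δl = 29.56; W sinα = 57.0
Slice 6: Δl = 2.0/cos44.0° = 2.780 m; N'_6 = 45·cos44.0° = 32.4; c'Δl = 35.03; W sinα = 31.3
Σc'Δl = 151.2 kN/m; ΣN' = 458.9 kN/m; ΣW sinα = 162.7 kN/m
Resisting = 151.2 + 458.9·tan21.3° = 151.2 + 178.9 = 330.1 kN/m
FS = 330.1 / 162.7 = 2.028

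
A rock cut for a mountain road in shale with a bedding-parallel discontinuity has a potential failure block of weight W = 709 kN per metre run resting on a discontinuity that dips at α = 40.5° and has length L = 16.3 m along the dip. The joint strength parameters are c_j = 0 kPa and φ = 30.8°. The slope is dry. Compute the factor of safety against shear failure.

FS = 0.70

Resolving the block weight along and normal to the plane and applying the Mohr–Coulomb strength on the joint:
N' = W cosα = 709·cos40.5° = 539.1 kN/m
Driving force T = W sinα = 709·sin40.5° = 460.5 kN/m
Resisting force R = c_j·L + N'·tanφ = 0·16.3 + 539.1·tan30.8° = 0.0 + 321.4 = 321.4 kN/m
FS = R / T = 321.4 / 460.5 = 0.698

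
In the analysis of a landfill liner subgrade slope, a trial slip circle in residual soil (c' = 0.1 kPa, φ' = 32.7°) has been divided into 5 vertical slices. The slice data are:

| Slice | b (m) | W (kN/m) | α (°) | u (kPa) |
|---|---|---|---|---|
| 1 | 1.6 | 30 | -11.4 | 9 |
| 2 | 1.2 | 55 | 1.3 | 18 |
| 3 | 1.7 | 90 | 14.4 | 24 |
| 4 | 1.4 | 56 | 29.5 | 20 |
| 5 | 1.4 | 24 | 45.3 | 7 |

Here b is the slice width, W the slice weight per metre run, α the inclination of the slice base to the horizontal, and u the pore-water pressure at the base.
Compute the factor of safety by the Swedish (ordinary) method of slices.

Ordinary method of slices: FS = Σ[c'·Δl_i + (W_i cosα_i − u_i·Δl_i)·tanφ'] / Σ W_i sinα_i, with Δl_i = b_i / cosα_i.
Slice 1: Δl = 1.6/cos(-11.4°) = 1.632 m; N'_1 = 30·cos(-11.4°) − 9·1.632 = 14.7; c'Δl = 0.16; W sinα = -5.9
Slice 2: Δl = 1.2/cos1.3° = 1.200 m; N'_2 = 55·cos1.3° − 18·1.200 = 33.4; c'Δl = 0.12; W sinα = 1.2
Slice 3: Δl = 1.7/cos14.4° = 1.755 m; N'_3 = 90·cos14.4° − 24·1.755 = 45.0; c'Δl = 0.18; W sinα = 22.4
Slice 4: Δl = 1.4/cos29.5° = 1.609 m; N'_4 = 56·cos29.5° − 20·1.609 = 16.6; c'Δl = 0.16; W sinα = 27.6
Slice 5: Δl = 1.4/cos45.3° = 1.990 m; N'_5 = 24·cos45.3° − 7·1.990 = 2.9; c'Δl = 0.20; W sinα = 17.1
Σc'Δl = 0.8 kN/m; ΣN' = 112.7 kN/m; ΣW sinα = 62.3 kN/m
Resisting = 0.8 + 112.7·tan32.7° = 0.8 + 72.3 = 73.1 kN/m
FS = 73.1 / 62.3 = 1.173

FS = 1.17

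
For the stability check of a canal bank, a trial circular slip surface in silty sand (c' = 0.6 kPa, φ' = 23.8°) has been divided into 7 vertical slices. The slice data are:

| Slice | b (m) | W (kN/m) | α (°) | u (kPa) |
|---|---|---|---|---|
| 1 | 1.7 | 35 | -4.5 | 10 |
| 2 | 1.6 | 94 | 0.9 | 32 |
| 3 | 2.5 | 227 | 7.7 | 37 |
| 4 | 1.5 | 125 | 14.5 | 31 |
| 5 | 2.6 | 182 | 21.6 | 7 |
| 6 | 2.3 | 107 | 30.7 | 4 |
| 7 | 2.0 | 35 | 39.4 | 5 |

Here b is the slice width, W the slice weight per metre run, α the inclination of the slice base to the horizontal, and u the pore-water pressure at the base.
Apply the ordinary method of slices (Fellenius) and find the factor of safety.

Ordinary method of slices: FS = Σ[c'·Δl_i + (W_i cosα_i − u_i·Δl_i)·tanφ'] / Σ W_i sinα_i, with Δl_i = b_i / cosα_i.
Slice 1: Δl = 1.7/cos(-4.5°) = 1.705 m; N'_1 = 35·cos(-4.5°) − 10·1.705 = 17.8; c'Δl = 1.02; W sinα = -2.7
Slice 2: Δl = 1.6/cos0.9° = 1.600 m; N'_2 = 94·cos0.9° − 32·1.600 = 42.8; c'Δl = 0.96; W sinα = 1.5
Slice 3: Δl = 2.5/cos7.7° = 2.523 m; N'_3 = 227·cos7.7° − 37·2.523 = 131.6; c'Δl = 1.51; W sinα = 30.4
Slice 4: Δl = 1.5/cos14.5° = 1.549 m; N'_4 = 125·cos14.5° − 31·1.549 = 73.0; c'Δl = 0.93; W sinα = 31.3
Slice 5: Δl = 2.6/cos21.6° = 2.796 m; N'_5 = 182·cos21.6° − 7·2.796 = 149.6; c'Δl = 1.68; W sinα = 67.0
Slice 6: Δl = 2.3/cos30.7° = 2.675 m; N'_6 = 107·cos30.7° − 4·2.675 = 81.3; c'Δl = 1.60; W sinα = 54.6
Slice 7: Δl = 2.0/cos39.4° = 2.588 m; N'_7 = 35·cos39.4° − 5·2.588 = 14.1; c'Δl = 1.55; W sinα = 22.2
Σc'Δl = 9.3 kN/m; ΣN' = 510.3 kN/m; ΣW sinα = 204.3 kN/m
Resisting = 9.3 + 510.3·tan23.8° = 9.3 + 225.1 = 234.3 kN/m
FS = 234.3 / 204.3 = 1.147

FS = 1.15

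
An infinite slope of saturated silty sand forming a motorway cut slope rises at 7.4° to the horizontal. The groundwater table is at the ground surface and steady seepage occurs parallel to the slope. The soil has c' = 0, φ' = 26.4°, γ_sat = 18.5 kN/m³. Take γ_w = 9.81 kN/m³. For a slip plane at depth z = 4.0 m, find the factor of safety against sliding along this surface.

FS = 1.80

With seepage parallel to the slope and the water table at the surface, the effective normal stress on the slip plane uses the buoyant unit weight γ' = γ_sat − γ_w while the driving shear stress uses γ_sat:
FS = [c' + γ' z cos²β tanφ'] / [γ_sat z sinβ cosβ]
(For c' = 0 this reduces to FS = (γ'/γ_sat)·tanφ'/tanβ.)
γ' = 18.5 − 9.81 = 8.69 kN/m³
Numerator = 0.0 + 8.69·4.0·cos²7.4°·tan26.4° = 0.0 + 8.69·4.0·0.9834·0.4964 = 16.969 kPa
Denominator = 18.5·4.0·sin7.4°·cos7.4° = 18.5·4.0·0.1288·0.9917 = 9.451 kPa
FS = 16.969 / 9.451 = 1.795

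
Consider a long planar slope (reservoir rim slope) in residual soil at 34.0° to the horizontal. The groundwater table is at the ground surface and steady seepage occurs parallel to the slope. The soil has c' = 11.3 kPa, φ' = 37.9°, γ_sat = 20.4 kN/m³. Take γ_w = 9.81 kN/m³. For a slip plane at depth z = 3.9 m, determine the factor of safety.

With seepage parallel to the slope and the water table at the surface, the effective normal stress on the slip plane uses the buoyant unit weight γ' = γ_sat − γ_w while the driving shear stress uses γ_sat:
FS = [c' + γ' z cos²β tanφ'] / [γ_sat z sinβ cosβ]
γ' = 20.4 − 9.81 = 10.59 kN/m³
Numerator = 11.3 + 10.59·3.9·cos²34.0°·tan37.9° = 11.3 + 10.59·3.9·0.6873·0.7785 = 33.398 kPa
Denominator = 20.4·3.9·sin34.0°·cos34.0° = 20.4·3.9·0.5592·0.8290 = 36.883 kPa
FS = 33.398 / 36.883 = 0.906

FS = 0.91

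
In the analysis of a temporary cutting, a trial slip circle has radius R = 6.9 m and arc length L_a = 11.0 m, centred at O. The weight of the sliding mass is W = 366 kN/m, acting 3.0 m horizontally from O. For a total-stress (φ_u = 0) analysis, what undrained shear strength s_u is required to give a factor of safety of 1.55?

s_u = 22.4 kPa

FS = s_u·L_a·R / (W·d), so s_u = FS·W·d / (L_a·R).
s_u = 1.55·366·3.0 / (11.00·6.9) = 1701.9 / 75.90 = 22.42 kPa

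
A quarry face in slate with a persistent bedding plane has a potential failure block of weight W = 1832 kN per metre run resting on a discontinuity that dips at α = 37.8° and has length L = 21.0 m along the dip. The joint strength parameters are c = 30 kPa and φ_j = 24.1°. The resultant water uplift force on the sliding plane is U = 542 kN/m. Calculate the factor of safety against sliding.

FS = 0.92

Resolving the block weight along and normal to the plane and applying the Mohr–Coulomb strength on the joint:
N' = W cosα − U = 1832·cos37.8° − 542 = 905.6 kN/m
Driving force T = W sinα = 1832·sin37.8° = 1122.8 kN/m
Resisting force R = c·L + N'·tanφ_j = 30·21.0 + 905.6·tan24.1° = 630.0 + 405.1 = 1035.1 kN/m
FS = R / T = 1035.1 / 1122.8 = 0.922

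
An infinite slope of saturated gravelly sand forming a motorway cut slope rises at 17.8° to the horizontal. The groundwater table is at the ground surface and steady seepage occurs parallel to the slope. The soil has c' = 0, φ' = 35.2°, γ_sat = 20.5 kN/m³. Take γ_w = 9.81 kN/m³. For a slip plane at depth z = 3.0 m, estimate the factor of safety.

With seepage parallel to the slope and the water table at the surface, the effective normal stress on the slip plane uses the buoyant unit weight γ' = γ_sat − γ_w while the driving shear stress uses γ_sat:
FS = [c' + γ' z cos²β tanφ'] / [γ_sat z sinβ cosβ]
(For c' = 0 this reduces to FS = (γ'/γ_sat)·tanφ'/tanβ.)
γ' = 20.5 − 9.81 = 10.69 kN/m³
Numerator = 0.0 + 10.69·3.0·cos²17.8°·tan35.2° = 0.0 + 10.69·3.0·0.9066·0.7054 = 20.509 kPa
Denominator = 20.5·3.0·sin17.8°·cos17.8° = 20.5·3.0·0.3057·0.9521 = 17.900 kPa
FS = 20.509 / 17.900 = 1.146

FS = 1.15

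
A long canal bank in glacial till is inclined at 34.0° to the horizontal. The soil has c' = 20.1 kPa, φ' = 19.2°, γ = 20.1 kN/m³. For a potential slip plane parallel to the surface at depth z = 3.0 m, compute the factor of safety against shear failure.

For an infinite slope with a slip plane parallel to the surface (no pore pressure): FS = [c' + γz cos²β tanφ'] / [γz sinβ cosβ].
γz = 20.1·3.0 = 60.30 kN/m²
Numerator = 20.1 + 60.30·cos²34.0°·tan19.2° = 20.1 + 60.30·0.6873·0.3482 = 34.532 kPa
Denominator = 60.30·sin34.0°·cos34.0° = 60.30·0.5592·0.8290 = 27.955 kPa
FS = 34.532 / 27.955 = 1.235

FS = 1.24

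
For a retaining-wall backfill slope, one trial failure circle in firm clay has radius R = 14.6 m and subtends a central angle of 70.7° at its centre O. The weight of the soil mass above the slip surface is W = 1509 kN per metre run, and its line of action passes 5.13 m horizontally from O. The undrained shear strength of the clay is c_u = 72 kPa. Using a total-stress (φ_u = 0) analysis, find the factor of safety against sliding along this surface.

Taking moments about the centre O, the resisting moment is provided by the undrained shear strength acting along the arc:
Arc length L_a = R·θ = 14.6·(70.7°·π/180) = 14.6·1.2339 = 18.02 m
M_R = c_u·L_a·R = 72·18.02·14.6 = 18938.0 kN·m/m
M_D = W·d = 1509·5.13 = 7741.2 kN·m/m
FS = M_R / M_D = 18938.0 / 7741.2 = 2.446

FS = 2.45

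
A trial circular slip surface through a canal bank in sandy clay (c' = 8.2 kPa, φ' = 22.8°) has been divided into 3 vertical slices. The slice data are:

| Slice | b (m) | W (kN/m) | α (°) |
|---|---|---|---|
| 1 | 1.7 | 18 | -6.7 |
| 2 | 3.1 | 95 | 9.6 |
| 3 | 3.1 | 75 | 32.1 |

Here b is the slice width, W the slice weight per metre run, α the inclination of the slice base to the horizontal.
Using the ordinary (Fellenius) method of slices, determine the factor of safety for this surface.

Ordinary method of slices: FS = Σ[c'·Δl_i + (W_i cosα_i)·tanφ'] / Σ W_i sinα_i, with Δl_i = b_i / cosα_i.
Slice 1: Δl = 1.7/cos(-6.7°) = 1.712 m; N'_1 = 18·cos(-6.7°) = 17.9; c'Δl = 14.04; W sinα = -2.1
Slice 2: Δl = 3.1/cos9.6° = 3.144 m; N'_2 = 95·cos9.6° = 93.7; c'Δl = 25.78; W sinα = 15.8
Slice 3: Δl = 3.1/cos32.1° = 3.659 m; N'_3 = 75·cos32.1° = 63.5; c'Δl = 30.01; W sinα = 39.9
Σc'Δl = 69.8 kN/m; ΣN' = 175.1 kN/m; ΣW sinα = 53.6 kN/m
Resisting = 69.8 + 175.1·tan22.8° = 69.8 + 73.6 = 143.4 kN/m
FS = 143.4 / 53.6 = 2.676

FS = 2.68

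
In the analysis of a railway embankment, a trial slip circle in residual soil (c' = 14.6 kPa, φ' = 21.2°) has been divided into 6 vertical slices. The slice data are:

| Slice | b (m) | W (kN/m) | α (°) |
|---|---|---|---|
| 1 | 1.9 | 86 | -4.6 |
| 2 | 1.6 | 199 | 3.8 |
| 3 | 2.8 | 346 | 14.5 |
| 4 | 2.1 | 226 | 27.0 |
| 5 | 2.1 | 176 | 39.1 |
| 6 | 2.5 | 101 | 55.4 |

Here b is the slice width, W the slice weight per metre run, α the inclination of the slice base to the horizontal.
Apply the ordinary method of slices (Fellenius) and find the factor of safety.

FS = 1.60

Ordinary method of slices: FS = Σ[c'·Δl_i + (W_i cosα_i)·tanφ'] / Σ W_i sinα_i, with Δl_i = b_i / cosα_i.
Slice 1: Δl = 1.9/cos(-4.6°) = 1.906 m; N'_1 = 86·cos(-4.6°) = 85.7; c'Δl = 27.83; W sinα = -6.9
Slice 2: Δl = 1.6/cos3.8° = 1.604 m; N'_2 = 199·cos3.8° = 198.6; c'Δl = 23.41; W sinα = 13.2
Slice 3: Δl = 2.8/cos14.5° = 2.892 m; N'_3 = 346·cos14.5° = 335.0; c'Δl = 42.22; W sinα = 86.6
Slice 4: Δl = 2.1/cos27.0° = 2.357 m; N'_4 = 226·cos27.0° = 201.4; c'Δl = 34.41; W sinα = 102.6
Slice 5: Δl = 2.1/cos39.1° = 2.706 m; N'_5 = 176·cos39.1° = 136.6; c'Δl = 39.51; W sinα = 111.0
Slice 6: Δl = 2.5/cos55.4° = 4.403 m; N'_6 = 101·cos55.4° = 57.4; c'Δl = 64.28; W sinα = 83.1
Σc'Δl = 231.7 kN/m; ΣN' = 1014.6 kN/m; ΣW sinα = 389.7 kN/m
Resisting = 231.7 + 1014.6·tan21.2° = 231.7 + 393.5 = 625.2 kN/m
FS = 625.2 / 389.7 = 1.604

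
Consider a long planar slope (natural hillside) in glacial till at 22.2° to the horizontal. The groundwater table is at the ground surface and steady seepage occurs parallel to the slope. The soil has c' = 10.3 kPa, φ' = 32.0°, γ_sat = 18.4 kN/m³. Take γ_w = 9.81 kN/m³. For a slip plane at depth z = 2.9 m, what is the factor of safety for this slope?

With seepage parallel to the slope and the water table at the surface, the effective normal stress on the slip plane uses the buoyant unit weight γ' = γ_sat − γ_w while the driving shear stress uses γ_sat:
FS = [c' + γ' z cos²β tanφ'] / [γ_sat z sinβ cosβ]
γ' = 18.4 − 9.81 = 8.59 kN/m³
Numerator = 10.3 + 8.59·2.9·cos²22.2°·tan32.0° = 10.3 + 8.59·2.9·0.8572·0.6249 = 23.644 kPa
Denominator = 18.4·2.9·sin22.2°·cos22.2° = 18.4·2.9·0.3778·0.9259 = 18.667 kPa
FS = 23.644 / 18.667 = 1.267

FS = 1.27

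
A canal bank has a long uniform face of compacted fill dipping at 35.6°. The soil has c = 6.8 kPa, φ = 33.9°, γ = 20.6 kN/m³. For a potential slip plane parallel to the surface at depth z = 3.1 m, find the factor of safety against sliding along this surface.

For an infinite slope with a slip plane parallel to the surface (no pore pressure): FS = [c + γz cos²β tanφ] / [γz sinβ cosβ].
γz = 20.6·3.1 = 63.86 kN/m²
Numerator = 6.8 + 63.86·cos²35.6°·tan33.9° = 6.8 + 63.86·0.6611·0.6720 = 35.171 kPa
Denominator = 63.86·sin35.6°·cos35.6° = 63.86·0.5821·0.8131 = 30.227 kPa
FS = 35.171 / 30.227 = 1.164

FS = 1.16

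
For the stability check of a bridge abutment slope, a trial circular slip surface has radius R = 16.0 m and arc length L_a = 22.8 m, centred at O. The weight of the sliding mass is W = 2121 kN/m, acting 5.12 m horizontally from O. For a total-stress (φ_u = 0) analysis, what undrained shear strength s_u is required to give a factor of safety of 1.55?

FS = s_u·L_a·R / (W·d), so s_u = FS·W·d / (L_a·R).
s_u = 1.55·2121·5.12 / (22.80·16.0) = 16832.3 / 364.80 = 46.14 kPa

s_u = 46.1 kPa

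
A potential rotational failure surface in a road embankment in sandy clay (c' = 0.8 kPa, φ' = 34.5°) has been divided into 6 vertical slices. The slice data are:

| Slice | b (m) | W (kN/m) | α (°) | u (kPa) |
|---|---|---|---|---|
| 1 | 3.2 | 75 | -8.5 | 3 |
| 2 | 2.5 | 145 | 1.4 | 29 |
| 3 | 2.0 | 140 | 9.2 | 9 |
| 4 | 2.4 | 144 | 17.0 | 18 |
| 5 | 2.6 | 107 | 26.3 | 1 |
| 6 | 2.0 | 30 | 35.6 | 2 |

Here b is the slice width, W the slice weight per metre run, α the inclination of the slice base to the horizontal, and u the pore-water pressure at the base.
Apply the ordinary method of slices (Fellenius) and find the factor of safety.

FS = 2.71

Ordinary method of slices: FS = Σ[c'·Δl_i + (W_i cosα_i − u_i·Δl_i)·tanφ'] / Σ W_i sinα_i, with Δl_i = b_i / cosα_i.
Slice 1: Δl = 3.2/cos(-8.5°) = 3.236 m; N'_1 = 75·cos(-8.5°) − 3·3.236 = 64.5; c'Δl = 2.59; W sinα = -11.1
Slice 2: Δl = 2.5/cos1.4° = 2.501 m; N'_2 = 145·cos1.4° − 29·2.501 = 72.4; c'Δl = 2.00; W sinα = 3.5
Slice 3: Δl = 2.0/cos9.2° = 2.026 m; N'_3 = 140·cos9.2° − 9·2.026 = 120.0; c'Δl = 1.62; W sinα = 22.4
Slice 4: Δl = 2.4/cos17.0° = 2.510 m; N'_4 = 144·cos17.0° − 18·2.510 = 92.5; c'Δl = 2.01; W sinα = 42.1
Slice 5: Δl = 2.6/cos26.3° = 2.900 m; N'_5 = 107·cos26.3° − 1·2.900 = 93.0; c'Δl = 2.32; W sinα = 47.4
Slice 6: Δl = 2.0/cos35.6° = 2.460 m; N'_6 = 30·cos35.6° − 2·2.460 = 19.5; c'Δl = 1.97; W sinα = 17.5
Σc'Δl = 12.5 kN/m; ΣN' = 461.9 kN/m; ΣW sinα = 121.8 kN/m
Resisting = 12.5 + 461.9·tan34.5° = 12.5 + 317.5 = 330.0 kN/m
FS = 330.0 / 121.8 = 2.709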